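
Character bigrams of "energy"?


Word: "energy" (length 6)
Number of bigrams = 6 - 2 + 1 = 5
  Position 0: "en"
  Position 1: "ne"
  Position 2: "er"
  Position 3: "rg"
  Position 4: "gy"
Bigrams = "en", "ne", "er", "rg", "gy"


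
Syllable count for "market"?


Word: "market"
Syllable breakdown: mar | ket
Counting: 2 parts
= 2 syllables


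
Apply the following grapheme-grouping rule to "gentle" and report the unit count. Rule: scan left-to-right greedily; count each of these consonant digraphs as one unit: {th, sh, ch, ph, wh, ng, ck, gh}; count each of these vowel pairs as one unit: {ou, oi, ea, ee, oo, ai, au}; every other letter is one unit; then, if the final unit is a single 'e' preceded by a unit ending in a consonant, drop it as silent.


Word: "gentle" (6 letters)
Left-to-right scan:
  (1) 'g' (letter)
  (2) 'e' (letter)
  (3) 'n' (letter)
  (4) 't' (letter)
  (5) 'l' (letter)
  (6) 'e' (letter)
Units from scan: 6
Final unit is 'e' after a consonant -> drop as silent (-1)
Sound units = 5 units


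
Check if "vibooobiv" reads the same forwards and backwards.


Word: "vibooobiv"
Reversed: "vibooobiv"
Forward == Backward? vibooobiv == vibooobiv
Palindrome = Yes


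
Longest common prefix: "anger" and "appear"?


Word 1: "anger"
Word 2: "appear"
Comparing from start:
  Pos 0: 'a' == 'a'
  Pos 1: 'n' != 'p' (stop)
LCP = "a" (length 1)


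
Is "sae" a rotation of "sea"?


Word: "sea", Candidate: "sae"
Method: check if candidate is substring of word+word
"seasea" contains "sae"? No
Is rotation = No


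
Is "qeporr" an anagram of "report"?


Word 1: "report" → sorted: eoprrt
Word 2: "qeporr" → sorted: eopqrr
Same letters? eoprrt != eopqrr
Anagram = No


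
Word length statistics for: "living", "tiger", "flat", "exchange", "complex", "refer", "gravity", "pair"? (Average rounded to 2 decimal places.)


Lengths: "living"=6, "tiger"=5, "flat"=4, "exchange"=8, "complex"=7, "refer"=5, "gravity"=7, "pair"=4
Sum = 46, Count = 8
Average = 46/8 = 5.75
= avg=5.75, min=4, max=8


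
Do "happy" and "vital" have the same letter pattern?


Pattern of "happy": [0, 1, 2, 2, 3]
Pattern of "vital": [0, 1, 2, 3, 4]
Patterns do not match
Same pattern = No


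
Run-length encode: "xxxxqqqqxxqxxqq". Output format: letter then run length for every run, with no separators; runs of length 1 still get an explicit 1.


String: "xxxxqqqqxxqxxqq"
Scanning for consecutive runs:
  'x' x 4
  'q' x 4
  'x' x 2
  'q' x 1
  'x' x 2
  'q' x 2
RLE = "x4q4x2q1x2q2"


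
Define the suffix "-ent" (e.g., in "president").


Suffix: -ent
As in: president -> preside + -ent, with a spelling change
Meaning = one who / that which


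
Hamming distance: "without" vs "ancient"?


Comparing character by character (same length = 7):
  Pos 0: 'w' vs 'a' !=
  Pos 1: 'i' vs 'n' !=
  Pos 2: 't' vs 'c' !=
  Pos 3: 'h' vs 'i' !=
  Pos 4: 'o' vs 'e' !=
  Pos 5: 'u' vs 'n' !=
  Pos 6: 't' vs 't' =
Hamming distance = 6


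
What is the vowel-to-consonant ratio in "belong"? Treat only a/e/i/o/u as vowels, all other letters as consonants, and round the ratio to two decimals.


Word: "belong"
Vowels (a,e,i,o,u): 2
Consonants: 4
Ratio = 2/4
= 0.50


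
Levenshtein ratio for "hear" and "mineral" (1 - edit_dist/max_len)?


Word 1: "hear" (length 4)
Word 2: "mineral" (length 7)
One optimal edit sequence:
  1. insert 'm'  (+1)
  2. insert 'i'  (+1)
  3. substitute 'h' -> 'n'  (+1)
  4. keep 'e'
  5. insert 'r'  (+1)
  6. keep 'a'
  7. substitute 'r' -> 'l'  (+1)
Edit distance = 5
Max length = max(4, 7) = 7
Similarity = 1 - 5/7
= 0.2857


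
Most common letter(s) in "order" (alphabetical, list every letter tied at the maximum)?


Word: "order"
Letter counts:
  'd': 1
  'e': 1
  'o': 1
  'r': 2
Maximum count = 2
Most frequent = 'r' (2 times each)


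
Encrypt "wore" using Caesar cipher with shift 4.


Word: "wore"
Shift: 4
Each letter → (letter + shift) mod 26:
  'w' (22) + 4 = 0 → 'a'
  'o' (14) + 4 = 18 → 's'
  'r' (17) + 4 = 21 → 'v'
  'e' (4) + 4 = 8 → 'i'
Result = "asvi"


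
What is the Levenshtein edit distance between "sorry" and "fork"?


Word 1: "sorry" (length 5)
Word 2: "fork" (length 4)
One optimal edit sequence (insert/delete/substitute each cost 1):
  1. substitute 's' -> 'f'  (+1)
  2. keep 'o'
  3. delete 'r'  (+1)
  4. keep 'r'
  5. substitute 'y' -> 'k'  (+1)
Total edit operations: 3
Edit distance = 3


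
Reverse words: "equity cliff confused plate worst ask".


Original: "equity cliff confused plate worst ask"
Words (1..n): equity | cliff | confused | plate | worst | ask
Reversed (n..1): ask | worst | plate | confused | cliff | equity
Result = "ask worst plate confused cliff equity"


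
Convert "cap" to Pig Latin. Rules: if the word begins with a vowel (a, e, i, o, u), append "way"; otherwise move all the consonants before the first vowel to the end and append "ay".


Word: "cap"
Starts with consonant(s) → move to end, add 'ay'
Consonant cluster: "c"
Pig Latin = "apcay"


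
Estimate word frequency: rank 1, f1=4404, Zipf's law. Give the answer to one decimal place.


Zipf's law: f(r) = f(1) / r
f(1) = 4404
f(1) = 4404 / 1
= 4404.0 occurrences


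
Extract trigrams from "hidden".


Word: "hidden" (length 6)
Number of trigrams = 6 - 3 + 1 = 4
  Position 0: "hid"
  Position 1: "idd"
  Position 2: "dde"
  Position 3: "den"
Trigrams = "hid", "idd", "dde", "den"


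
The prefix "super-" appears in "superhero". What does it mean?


Prefix: super-
Example: superhero (super- + hero)
Meaning = above / beyond


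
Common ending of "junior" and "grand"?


Word 1: "junior"
Word 2: "grand"
Comparing from end:
  Pos -1: 'r' != 'd' (stop)
LCS = "" (length 0)


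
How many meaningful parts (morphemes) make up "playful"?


Word: "playful"
Morphemes: play | -ful
Each morpheme carries meaning
= 2 morphemes


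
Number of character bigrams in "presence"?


Word: "presence" (length 8)
Number of 2-grams = length - 2 + 1 = 8 - 2 + 1
= 7


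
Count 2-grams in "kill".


Word: "kill" (length 4)
Number of 2-grams = length - 2 + 1 = 4 - 2 + 1
= 3


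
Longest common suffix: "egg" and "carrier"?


Word 1: "egg"
Word 2: "carrier"
Comparing from end:
  Pos -1: 'g' != 'r' (stop)
LCS = "" (length 0)


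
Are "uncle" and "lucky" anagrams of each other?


Word 1: "uncle" → sorted: celnu
Word 2: "lucky" → sorted: ckluy
Same letters? celnu != ckluy
Anagram = No


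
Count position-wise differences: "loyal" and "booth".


Comparing character by character (same length = 5):
  Pos 0: 'l' vs 'b' !=
  Pos 1: 'o' vs 'o' =
  Pos 2: 'y' vs 'o' !=
  Pos 3: 'a' vs 't' !=
  Pos 4: 'l' vs 'h' !=
Hamming distance = 4


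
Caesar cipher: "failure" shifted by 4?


Word: "failure"
Shift: 4
Each letter → (letter + shift) mod 26:
  'f' (5) + 4 = 9 → 'j'
  'a' (0) + 4 = 4 → 'e'
  'i' (8) + 4 = 12 → 'm'
  'l' (11) + 4 = 15 → 'p'
  'u' (20) + 4 = 24 → 'y'
  'r' (17) + 4 = 21 → 'v'
  'e' (4) + 4 = 8 → 'i'
Result = "jempyvi"


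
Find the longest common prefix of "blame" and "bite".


Word 1: "blame"
Word 2: "bite"
Comparing from start:
  Pos 0: 'b' == 'b'
  Pos 1: 'l' != 'i' (stop)
LCP = "b" (length 1)


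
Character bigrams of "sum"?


Word: "sum" (length 3)
Number of bigrams = 3 - 2 + 1 = 2
  Position 0: "su"
  Position 1: "um"
Bigrams = "su", "um"


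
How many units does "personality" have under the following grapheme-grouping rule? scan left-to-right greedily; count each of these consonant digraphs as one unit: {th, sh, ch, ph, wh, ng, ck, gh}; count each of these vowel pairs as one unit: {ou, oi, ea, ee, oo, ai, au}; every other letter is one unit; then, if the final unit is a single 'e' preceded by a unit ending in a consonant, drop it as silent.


Word: "personality" (11 letters)
Left-to-right scan:
  (1) 'p' (letter)
  (2) 'e' (letter)
  (3) 'r' (letter)
  (4) 's' (letter)
  (5) 'o' (letter)
  (6) 'n' (letter)
  (7) 'a' (letter)
  (8) 'l' (letter)
  (9) 'i' (letter)
  (10) 't' (letter)
  (11) 'y' (letter)
Units from scan: 11
Sound units = 11 units


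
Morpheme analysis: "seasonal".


Word: "seasonal"
Morphemes: season / -al
Each morpheme carries meaning
= 2 morphemes


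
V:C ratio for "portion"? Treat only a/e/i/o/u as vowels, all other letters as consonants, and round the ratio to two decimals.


Word: "portion"
Vowels (a,e,i,o,u): 3
Consonants: 4
Ratio = 3/4
= 0.75


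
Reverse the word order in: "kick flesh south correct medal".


Original: "kick flesh south correct medal"
Words (1..n): kick | flesh | south | correct | medal
Reversed (n..1): medal | correct | south | flesh | kick
Result = "medal correct south flesh kick"


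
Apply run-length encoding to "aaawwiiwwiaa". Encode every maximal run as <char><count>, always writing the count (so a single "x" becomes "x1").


String: "aaawwiiwwiaa"
Scanning for consecutive runs:
  'a' x 3
  'w' x 2
  'i' x 2
  'w' x 2
  'i' x 1
  'a' x 2
RLE = "a3w2i2w2i1a2"


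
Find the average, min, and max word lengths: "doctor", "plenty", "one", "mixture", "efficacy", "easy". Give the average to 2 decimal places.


Lengths: "doctor"=6, "plenty"=6, "one"=3, "mixture"=7, "efficacy"=8, "easy"=4
Sum = 34, Count = 6
Average = 34/6 = 5.67
= avg=5.67, min=3, max=8


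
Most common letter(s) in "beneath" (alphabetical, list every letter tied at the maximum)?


Word: "beneath"
Letter counts:
  'a': 1
  'b': 1
  'e': 2
  'h': 1
  'n': 1
  't': 1
Maximum count = 2
Most frequent = 'e' (2 times each)


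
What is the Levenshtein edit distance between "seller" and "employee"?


Word 1: "seller" (length 6)
Word 2: "employee" (length 8)
One optimal edit sequence (insert/delete/substitute each cost 1):
  1. insert 'e'  (+1)
  2. substitute 's' -> 'm'  (+1)
  3. substitute 'e' -> 'p'  (+1)
  4. keep 'l'
  5. insert 'o'  (+1)
  6. substitute 'l' -> 'y'  (+1)
  7. keep 'e'
  8. substitute 'r' -> 'e'  (+1)
Total edit operations: 6
Edit distance = 6


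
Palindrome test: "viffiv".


Word: "viffiv"
Reversed: "viffiv"
Forward == Backward? viffiv == viffiv
Palindrome = Yes


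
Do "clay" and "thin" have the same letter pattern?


Pattern of "clay": [0, 1, 2, 3]
Pattern of "thin": [0, 1, 2, 3]
Patterns match
Same pattern = Yes


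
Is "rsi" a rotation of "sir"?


Word: "sir", Candidate: "rsi"
Method: check if candidate is substring of word+word
"sirsir" contains "rsi"? Yes
Is rotation = Yes


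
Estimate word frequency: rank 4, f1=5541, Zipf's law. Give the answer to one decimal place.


Zipf's law: f(r) = f(1) / r
f(1) = 5541
f(4) = 5541 / 4
= 1385.3 occurrences


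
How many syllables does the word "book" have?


Word: "book"
Syllable breakdown: book
Counting: 1 part
= 1 syllable


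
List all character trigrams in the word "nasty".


Word: "nasty" (length 5)
Number of trigrams = 5 - 3 + 1 = 3
  Position 0: "nas"
  Position 1: "ast"
  Position 2: "sty"
Trigrams = "nas", "ast", "sty"


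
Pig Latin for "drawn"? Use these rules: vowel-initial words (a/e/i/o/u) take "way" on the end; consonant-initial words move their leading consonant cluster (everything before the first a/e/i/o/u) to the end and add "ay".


Word: "drawn"
Starts with consonant(s) → move to end, add 'ay'
Consonant cluster: "dr"
Pig Latin = "awndray"


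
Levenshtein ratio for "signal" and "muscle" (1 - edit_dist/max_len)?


Word 1: "signal" (length 6)
Word 2: "muscle" (length 6)
One optimal edit sequence:
  1. substitute 's' -> 'm'  (+1)
  2. substitute 'i' -> 'u'  (+1)
  3. substitute 'g' -> 's'  (+1)
  4. substitute 'n' -> 'c'  (+1)
  5. substitute 'a' -> 'l'  (+1)
  6. substitute 'l' -> 'e'  (+1)
Edit distance = 6
Max length = max(6, 6) = 6
Similarity = 1 - 6/6
= 0.0000


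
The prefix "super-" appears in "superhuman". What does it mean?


Prefix: super-
As in: superhuman -> super- + human
Meaning = above / beyond


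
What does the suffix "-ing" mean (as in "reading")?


Suffix: -ing
Example: reading (read + -ing)
Meaning = present participle


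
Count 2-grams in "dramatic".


Word: "dramatic" (length 8)
Number of 2-grams = length - 2 + 1 = 8 - 2 + 1
= 7


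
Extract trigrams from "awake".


Word: "awake" (length 5)
Number of trigrams = 5 - 3 + 1 = 3
  Position 0: "awa"
  Position 1: "wak"
  Position 2: "ake"
Trigrams = "awa", "wak", "ake"


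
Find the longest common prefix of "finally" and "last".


Word 1: "finally"
Word 2: "last"
Comparing from start:
  Pos 0: 'f' != 'l' (stop)
LCP = "" (length 0)


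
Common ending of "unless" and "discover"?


Word 1: "unless"
Word 2: "discover"
Comparing from end:
  Pos -1: 's' != 'r' (stop)
LCS = "" (length 0)


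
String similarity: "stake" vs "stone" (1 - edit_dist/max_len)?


Word 1: "stake" (length 5)
Word 2: "stone" (length 5)
One optimal edit sequence:
  1. keep 's'
  2. keep 't'
  3. substitute 'a' -> 'o'  (+1)
  4. substitute 'k' -> 'n'  (+1)
  5. keep 'e'
Edit distance = 2
Max length = max(5, 5) = 5
Similarity = 1 - 2/5
= 0.6000


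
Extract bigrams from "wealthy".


Word: "wealthy" (length 7)
Number of bigrams = 7 - 2 + 1 = 6
  Position 0: "we"
  Position 1: "ea"
  Position 2: "al"
  Position 3: "lt"
  Position 4: "th"
  Position 5: "hy"
Bigrams = "we", "ea", "al", "lt", "th", "hy"


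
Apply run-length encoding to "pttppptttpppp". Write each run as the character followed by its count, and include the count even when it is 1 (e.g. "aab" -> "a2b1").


String: "pttppptttpppp"
Scanning for consecutive runs:
  'p' x 1
  't' x 2
  'p' x 3
  't' x 3
  'p' x 4
RLE = "p1t2p3t3p4"


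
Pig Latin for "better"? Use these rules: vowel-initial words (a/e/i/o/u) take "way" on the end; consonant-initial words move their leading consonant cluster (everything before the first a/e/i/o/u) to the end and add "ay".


Word: "better"
Starts with consonant(s) → move to end, add 'ay'
Consonant cluster: "b"
Pig Latin = "etterbay"


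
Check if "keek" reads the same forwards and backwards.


Word: "keek"
Reversed: "keek"
Forward == Backward? keek == keek
Palindrome = Yes


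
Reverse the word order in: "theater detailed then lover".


Original: "theater detailed then lover"
Words (1..n): theater | detailed | then | lover
Reversed (n..1): lover | then | detailed | theater
Result = "lover then detailed theater"


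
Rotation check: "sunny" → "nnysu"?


Word: "sunny", Candidate: "nnysu"
Method: check if candidate is substring of word+word
"sunnysunny" contains "nnysu"? Yes
Is rotation = Yes


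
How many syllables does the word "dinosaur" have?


Word: "dinosaur"
Syllable breakdown: di | no | saur
Counting: 3 parts
= 3 syllables


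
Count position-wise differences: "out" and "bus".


Comparing character by character (same length = 3):
  Pos 0: 'o' vs 'b' !=
  Pos 1: 'u' vs 'u' =
  Pos 2: 't' vs 's' !=
Hamming distance = 2


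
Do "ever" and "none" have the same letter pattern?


Pattern of "ever": [0, 1, 0, 2]
Pattern of "none": [0, 1, 0, 2]
Patterns match
Same pattern = Yes


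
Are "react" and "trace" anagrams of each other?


Word 1: "react" → sorted: acert
Word 2: "trace" → sorted: acert
Same letters? acert == acert
Anagram = Yes


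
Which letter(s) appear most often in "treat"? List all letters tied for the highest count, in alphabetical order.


Word: "treat"
Letter counts:
  'a': 1
  'e': 1
  'r': 1
  't': 2
Maximum count = 2
Most frequent = 't' (2 times each)


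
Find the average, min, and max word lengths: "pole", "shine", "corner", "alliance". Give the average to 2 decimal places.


Lengths: "pole"=4, "shine"=5, "corner"=6, "alliance"=8
Sum = 23, Count = 4
Average = 23/4 = 5.75
= avg=5.75, min=4, max=8


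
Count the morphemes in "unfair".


Word: "unfair"
Morphemes: un- + fair
Each morpheme carries meaning
= 2 morphemes


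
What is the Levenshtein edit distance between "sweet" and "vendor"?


Word 1: "sweet" (length 5)
Word 2: "vendor" (length 6)
One optimal edit sequence (insert/delete/substitute each cost 1):
  1. insert 'v'  (+1)
  2. substitute 's' -> 'e'  (+1)
  3. substitute 'w' -> 'n'  (+1)
  4. substitute 'e' -> 'd'  (+1)
  5. substitute 'e' -> 'o'  (+1)
  6. substitute 't' -> 'r'  (+1)
Total edit operations: 6
Edit distance = 6


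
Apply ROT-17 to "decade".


Word: "decade"
Shift: 17
Each letter → (letter + shift) mod 26:
  'd' (3) + 17 = 20 → 'u'
  'e' (4) + 17 = 21 → 'v'
  'c' (2) + 17 = 19 → 't'
  'a' (0) + 17 = 17 → 'r'
  'd' (3) + 17 = 20 → 'u'
  'e' (4) + 17 = 21 → 'v'
Result = "uvtruv"


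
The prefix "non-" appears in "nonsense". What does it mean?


Prefix: non-
As in: nonsense -> non- + sense
Meaning = not


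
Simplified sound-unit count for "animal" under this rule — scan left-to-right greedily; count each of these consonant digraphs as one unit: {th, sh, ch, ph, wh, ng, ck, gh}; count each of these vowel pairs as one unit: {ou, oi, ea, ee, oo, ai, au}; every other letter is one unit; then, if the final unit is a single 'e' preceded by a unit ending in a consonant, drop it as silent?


Word: "animal" (6 letters)
Left-to-right scan:
  1. 'a' (letter)
  2. 'n' (letter)
  3. 'i' (letter)
  4. 'm' (letter)
  5. 'a' (letter)
  6. 'l' (letter)
Units from scan: 6
Sound units = 6 units


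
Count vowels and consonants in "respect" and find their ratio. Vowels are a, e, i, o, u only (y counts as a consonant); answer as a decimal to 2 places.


Word: "respect"
Vowels (a,e,i,o,u): 2
Consonants: 5
Ratio = 2/5
= 0.40


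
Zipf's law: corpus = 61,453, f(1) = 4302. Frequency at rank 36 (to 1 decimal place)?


Zipf's law: f(r) = f(1) / r
f(1) = 4302
f(36) = 4302 / 36
= 119.5 occurrences


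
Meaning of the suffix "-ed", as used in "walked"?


Suffix: -ed
As in: walked -> walk + -ed
Meaning = past tense


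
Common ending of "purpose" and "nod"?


Word 1: "purpose"
Word 2: "nod"
Comparing from end:
  Pos -1: 'e' != 'd' (stop)
LCS = "" (length 0)


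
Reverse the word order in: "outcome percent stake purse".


Original: "outcome percent stake purse"
Words (1..n): outcome | percent | stake | purse
Reversed (n..1): purse | stake | percent | outcome
Result = "purse stake percent outcome"


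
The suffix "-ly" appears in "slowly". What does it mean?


Suffix: -ly
Example: slowly = slow + -ly
Meaning = in a manner


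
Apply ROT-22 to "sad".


Word: "sad"
Shift: 22
Each letter → (letter + shift) mod 26:
  's' (18) + 22 = 14 → 'o'
  'a' (0) + 22 = 22 → 'w'
  'd' (3) + 22 = 25 → 'z'
Result = "owz"


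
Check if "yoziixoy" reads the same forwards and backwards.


Word: "yoziixoy"
Reversed: "yoxiizoy"
Forward == Backward? yoziixoy != yoxiizoy
Palindrome = No


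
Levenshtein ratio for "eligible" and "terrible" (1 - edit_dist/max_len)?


Word 1: "eligible" (length 8)
Word 2: "terrible" (length 8)
One optimal edit sequence:
  1. substitute 'e' -> 't'  (+1)
  2. substitute 'l' -> 'e'  (+1)
  3. substitute 'i' -> 'r'  (+1)
  4. substitute 'g' -> 'r'  (+1)
  5. keep 'i'
  6. keep 'b'
  7. keep 'l'
  8. keep 'e'
Edit distance = 4
Max length = max(8, 8) = 8
Similarity = 1 - 4/8
= 0.5000


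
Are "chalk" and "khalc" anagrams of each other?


Word 1: "chalk" → sorted: achkl
Word 2: "khalc" → sorted: achkl
Same letters? achkl == achkl
Anagram = Yes


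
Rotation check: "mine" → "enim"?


Word: "mine", Candidate: "enim"
Method: check if candidate is substring of word+word
"minemine" contains "enim"? No
Is rotation = No


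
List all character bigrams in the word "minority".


Word: "minority" (length 8)
Number of bigrams = 8 - 2 + 1 = 7
  Position 0: "mi"
  Position 1: "in"
  Position 2: "no"
  Position 3: "or"
  Position 4: "ri"
  Position 5: "it"
  Position 6: "ty"
Bigrams = "mi", "in", "no", "or", "ri", "it", "ty"


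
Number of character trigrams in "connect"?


Word: "connect" (length 7)
Number of 3-grams = length - 3 + 1 = 7 - 3 + 1
= 5


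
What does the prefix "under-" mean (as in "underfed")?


Prefix: under-
As in: underfed -> under- + fed
Meaning = insufficient


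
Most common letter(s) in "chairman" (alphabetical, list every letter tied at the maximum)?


Word: "chairman"
Letter counts:
  'a': 2
  'c': 1
  'h': 1
  'i': 1
  'm': 1
  'n': 1
  'r': 1
Maximum count = 2
Most frequent = 'a' (2 times each)


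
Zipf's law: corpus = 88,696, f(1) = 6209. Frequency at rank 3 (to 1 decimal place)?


Zipf's law: f(r) = f(1) / r
f(1) = 6209
f(3) = 6209 / 3
= 2069.7 occurrences


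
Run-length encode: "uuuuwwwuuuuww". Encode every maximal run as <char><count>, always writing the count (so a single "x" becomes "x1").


String: "uuuuwwwuuuuww"
Scanning for consecutive runs:
  'u' x 4
  'w' x 3
  'u' x 4
  'w' x 2
RLE = "u4w3u4w2"


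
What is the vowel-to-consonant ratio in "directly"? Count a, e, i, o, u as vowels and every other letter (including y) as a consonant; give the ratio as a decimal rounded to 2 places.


Word: "directly"
Vowels (a,e,i,o,u): 2
Consonants: 6
Ratio = 2/6
= 0.33


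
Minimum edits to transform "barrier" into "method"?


Word 1: "barrier" (length 7)
Word 2: "method" (length 6)
One optimal edit sequence (insert/delete/substitute each cost 1):
  1. delete 'b'  (+1)
  2. substitute 'a' -> 'm'  (+1)
  3. substitute 'r' -> 'e'  (+1)
  4. substitute 'r' -> 't'  (+1)
  5. substitute 'i' -> 'h'  (+1)
  6. substitute 'e' -> 'o'  (+1)
  7. substitute 'r' -> 'd'  (+1)
Total edit operations: 7
Edit distance = 7


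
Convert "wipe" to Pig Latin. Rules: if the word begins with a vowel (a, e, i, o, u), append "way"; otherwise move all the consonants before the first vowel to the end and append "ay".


Word: "wipe"
Starts with consonant(s) → move to end, add 'ay'
Consonant cluster: "w"
Pig Latin = "ipeway"


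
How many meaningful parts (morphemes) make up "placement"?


Word: "placement"
Morphemes: place / -ment
Each morpheme carries meaning
= 2 morphemes


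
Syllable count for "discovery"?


Word: "discovery"
Syllable breakdown: dis-cov-er-y
Counting: 4 parts
= 4 syllables


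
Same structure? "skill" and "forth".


Pattern of "skill": [0, 1, 2, 3, 3]
Pattern of "forth": [0, 1, 2, 3, 4]
Patterns do not match
Same pattern = No


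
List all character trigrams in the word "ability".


Word: "ability" (length 7)
Number of trigrams = 7 - 3 + 1 = 5
  Position 0: "abi"
  Position 1: "bil"
  Position 2: "ili"
  Position 3: "lit"
  Position 4: "ity"
Trigrams = "abi", "bil", "ili", "lit", "ity"


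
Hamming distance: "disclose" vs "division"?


Comparing character by character (same length = 8):
  Pos 0: 'd' vs 'd' =
  Pos 1: 'i' vs 'i' =
  Pos 2: 's' vs 'v' !=
  Pos 3: 'c' vs 'i' !=
  Pos 4: 'l' vs 's' !=
  Pos 5: 'o' vs 'i' !=
  Pos 6: 's' vs 'o' !=
  Pos 7: 'e' vs 'n' !=
Hamming distance = 6


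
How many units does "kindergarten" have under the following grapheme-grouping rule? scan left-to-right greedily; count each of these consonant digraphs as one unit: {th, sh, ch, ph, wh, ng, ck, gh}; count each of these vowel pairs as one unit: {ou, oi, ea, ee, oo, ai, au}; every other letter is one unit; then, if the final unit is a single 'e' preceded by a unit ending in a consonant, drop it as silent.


Word: "kindergarten" (12 letters)
Left-to-right scan:
  (1) 'k' (letter)
  (2) 'i' (letter)
  (3) 'n' (letter)
  (4) 'd' (letter)
  (5) 'e' (letter)
  (6) 'r' (letter)
  (7) 'g' (letter)
  (8) 'a' (letter)
  (9) 'r' (letter)
  (10) 't' (letter)
  (11) 'e' (letter)
  (12) 'n' (letter)
Units from scan: 12
Sound units = 12 units


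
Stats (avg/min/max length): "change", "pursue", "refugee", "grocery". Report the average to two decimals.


Lengths: "change"=6, "pursue"=6, "refugee"=7, "grocery"=7
Sum = 26, Count = 4
Average = 26/4 = 6.50
= avg=6.50, min=6, max=7


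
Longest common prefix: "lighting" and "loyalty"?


Word 1: "lighting"
Word 2: "loyalty"
Comparing from start:
  Pos 0: 'l' == 'l'
  Pos 1: 'i' != 'o' (stop)
LCP = "l" (length 1)


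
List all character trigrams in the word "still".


Word: "still" (length 5)
Number of trigrams = 5 - 3 + 1 = 3
  Position 0: "sti"
  Position 1: "til"
  Position 2: "ill"
Trigrams = "sti", "til", "ill"


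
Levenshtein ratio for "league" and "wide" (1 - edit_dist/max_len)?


Word 1: "league" (length 6)
Word 2: "wide" (length 4)
One optimal edit sequence:
  1. delete 'l'  (+1)
  2. delete 'e'  (+1)
  3. substitute 'a' -> 'w'  (+1)
  4. substitute 'g' -> 'i'  (+1)
  5. substitute 'u' -> 'd'  (+1)
  6. keep 'e'
Edit distance = 5
Max length = max(6, 4) = 6
Similarity = 1 - 5/6
= 0.1667


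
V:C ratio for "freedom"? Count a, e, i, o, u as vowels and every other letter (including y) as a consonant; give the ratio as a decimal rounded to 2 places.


Word: "freedom"
Vowels (a,e,i,o,u): 3
Consonants: 4
Ratio = 3/4
= 0.75


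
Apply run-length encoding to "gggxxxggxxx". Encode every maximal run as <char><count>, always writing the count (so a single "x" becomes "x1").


String: "gggxxxggxxx"
Scanning for consecutive runs:
  'g' x 3
  'x' x 3
  'g' x 2
  'x' x 3
RLE = "g3x3g2x3"


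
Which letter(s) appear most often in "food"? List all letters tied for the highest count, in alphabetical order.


Word: "food"
Letter counts:
  'd': 1
  'f': 1
  'o': 2
Maximum count = 2
Most frequent = 'o' (2 times each)


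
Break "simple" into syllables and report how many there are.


Word: "simple"
Syllable breakdown: sim / ple
Counting: 2 parts
= 2 syllables


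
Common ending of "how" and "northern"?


Word 1: "how"
Word 2: "northern"
Comparing from end:
  Pos -1: 'w' != 'n' (stop)
LCS = "" (length 0)


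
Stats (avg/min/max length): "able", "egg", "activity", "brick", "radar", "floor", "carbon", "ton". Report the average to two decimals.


Lengths: "able"=4, "egg"=3, "activity"=8, "brick"=5, "radar"=5, "floor"=5, "carbon"=6, "ton"=3
Sum = 39, Count = 8
Average = 39/8 = 4.88
= avg=4.88, min=3, max=8


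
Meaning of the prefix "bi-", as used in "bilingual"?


Prefix: bi-
As in: bilingual -> bi- + lingual
Meaning = two


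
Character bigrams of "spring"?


Word: "spring" (length 6)
Number of bigrams = 6 - 2 + 1 = 5
  Position 0: "sp"
  Position 1: "pr"
  Position 2: "ri"
  Position 3: "in"
  Position 4: "ng"
Bigrams = "sp", "pr", "ri", "in", "ng"


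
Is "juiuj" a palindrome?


Word: "juiuj"
Reversed: "juiuj"
Forward == Backward? juiuj == juiuj
Palindrome = Yes


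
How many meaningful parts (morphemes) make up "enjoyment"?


Word: "enjoyment"
Morphemes: en- | joy | -ment
Each morpheme carries meaning
= 3 morphemes


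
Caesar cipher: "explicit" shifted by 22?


Word: "explicit"
Shift: 22
Each letter → (letter + shift) mod 26:
  'e' (4) + 22 = 0 → 'a'
  'x' (23) + 22 = 19 → 't'
  'p' (15) + 22 = 11 → 'l'
  'l' (11) + 22 = 7 → 'h'
  'i' (8) + 22 = 4 → 'e'
  'c' (2) + 22 = 24 → 'y'
  'i' (8) + 22 = 4 → 'e'
  't' (19) + 22 = 15 → 'p'
Result = "atlheyep"


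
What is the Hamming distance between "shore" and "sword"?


Comparing character by character (same length = 5):
  Pos 0: 's' vs 's' =
  Pos 1: 'h' vs 'w' !=
  Pos 2: 'o' vs 'o' =
  Pos 3: 'r' vs 'r' =
  Pos 4: 'e' vs 'd' !=
Hamming distance = 2


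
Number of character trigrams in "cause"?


Word: "cause" (length 5)
Number of 3-grams = length - 3 + 1 = 5 - 3 + 1
= 3


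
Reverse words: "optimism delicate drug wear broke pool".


Original: "optimism delicate drug wear broke pool"
Words (1..n): optimism | delicate | drug | wear | broke | pool
Reversed (n..1): pool | broke | wear | drug | delicate | optimism
Result = "pool broke wear drug delicate optimism"


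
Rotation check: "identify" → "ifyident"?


Word: "identify", Candidate: "ifyident"
Method: check if candidate is substring of word+word
"identifyidentify" contains "ifyident"? Yes
Is rotation = Yes


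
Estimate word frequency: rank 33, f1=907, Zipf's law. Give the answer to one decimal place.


Zipf's law: f(r) = f(1) / r
f(1) = 907
f(33) = 907 / 33
= 27.5 occurrences


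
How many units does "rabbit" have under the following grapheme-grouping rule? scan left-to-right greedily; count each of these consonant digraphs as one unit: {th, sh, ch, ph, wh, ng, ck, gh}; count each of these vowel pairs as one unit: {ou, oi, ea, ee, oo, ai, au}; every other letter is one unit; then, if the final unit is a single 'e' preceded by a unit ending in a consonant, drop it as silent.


Word: "rabbit" (6 letters)
Left-to-right scan:
  [1] 'r' (letter)
  [2] 'a' (letter)
  [3] 'b' (letter)
  [4] 'b' (letter)
  [5] 'i' (letter)
  [6] 't' (letter)
Units from scan: 6
Sound units = 6 units


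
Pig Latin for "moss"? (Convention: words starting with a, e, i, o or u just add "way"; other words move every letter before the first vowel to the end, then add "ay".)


Word: "moss"
Starts with consonant(s) → move to end, add 'ay'
Consonant cluster: "m"
Pig Latin = "ossmay"


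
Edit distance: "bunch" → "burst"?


Word 1: "bunch" (length 5)
Word 2: "burst" (length 5)
One optimal edit sequence (insert/delete/substitute each cost 1):
  1. keep 'b'
  2. keep 'u'
  3. substitute 'n' -> 'r'  (+1)
  4. substitute 'c' -> 's'  (+1)
  5. substitute 'h' -> 't'  (+1)
Total edit operations: 3
Edit distance = 3


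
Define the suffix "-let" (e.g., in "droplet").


Suffix: -let
Example: droplet = drop + -let
Meaning = small


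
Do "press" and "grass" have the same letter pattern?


Pattern of "press": [0, 1, 2, 3, 3]
Pattern of "grass": [0, 1, 2, 3, 3]
Patterns match
Same pattern = Yes


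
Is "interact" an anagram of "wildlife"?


Word 1: "wildlife" → sorted: defiillw
Word 2: "interact" → sorted: aceinrtt
Same letters? defiillw != aceinrtt
Anagram = No


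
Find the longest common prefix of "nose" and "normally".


Word 1: "nose"
Word 2: "normally"
Comparing from start:
  Pos 0: 'n' == 'n'
  Pos 1: 'o' == 'o'
  Pos 2: 's' != 'r' (stop)
LCP = "no" (length 2)


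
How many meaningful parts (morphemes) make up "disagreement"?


Word: "disagreement"
Morphemes: dis- | agree | -ment
Each morpheme carries meaning
= 3 morphemes


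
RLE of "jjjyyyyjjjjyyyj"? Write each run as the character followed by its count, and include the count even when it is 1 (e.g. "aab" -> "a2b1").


String: "jjjyyyyjjjjyyyj"
Scanning for consecutive runs:
  'j' x 3
  'y' x 4
  'j' x 4
  'y' x 3
  'j' x 1
RLE = "j3y4j4y3j1"


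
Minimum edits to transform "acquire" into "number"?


Word 1: "acquire" (length 7)
Word 2: "number" (length 6)
One optimal edit sequence (insert/delete/substitute each cost 1):
  1. delete 'a'  (+1)
  2. delete 'c'  (+1)
  3. substitute 'q' -> 'n'  (+1)
  4. keep 'u'
  5. substitute 'i' -> 'm'  (+1)
  6. substitute 'r' -> 'b'  (+1)
  7. keep 'e'
  8. insert 'r'  (+1)
Total edit operations: 6
Edit distance = 6


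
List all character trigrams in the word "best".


Word: "best" (length 4)
Number of trigrams = 4 - 3 + 1 = 2
  Position 0: "bes"
  Position 1: "est"
Trigrams = "bes", "est"


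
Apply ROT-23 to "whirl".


Word: "whirl"
Shift: 23
Each letter → (letter + shift) mod 26:
  'w' (22) + 23 = 19 → 't'
  'h' (7) + 23 = 4 → 'e'
  'i' (8) + 23 = 5 → 'f'
  'r' (17) + 23 = 14 → 'o'
  'l' (11) + 23 = 8 → 'i'
Result = "tefoi"


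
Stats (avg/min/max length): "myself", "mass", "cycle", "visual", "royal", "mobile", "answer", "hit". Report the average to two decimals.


Lengths: "myself"=6, "mass"=4, "cycle"=5, "visual"=6, "royal"=5, "mobile"=6, "answer"=6, "hit"=3
Sum = 41, Count = 8
Average = 41/8 = 5.13
= avg=5.13, min=3, max=6


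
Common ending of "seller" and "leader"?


Word 1: "seller"
Word 2: "leader"
Comparing from end:
  Pos -1: 'r' == 'r'
  Pos -2: 'e' == 'e'
  Pos -3: 'l' != 'd' (stop)
LCS = "er" (length 2)


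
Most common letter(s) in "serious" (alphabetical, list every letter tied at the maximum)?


Word: "serious"
Letter counts:
  'e': 1
  'i': 1
  'o': 1
  'r': 1
  's': 2
  'u': 1
Maximum count = 2
Most frequent = 's' (2 times each)


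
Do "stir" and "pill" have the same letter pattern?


Pattern of "stir": [0, 1, 2, 3]
Pattern of "pill": [0, 1, 2, 2]
Patterns do not match
Same pattern = No


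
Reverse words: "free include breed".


Original: "free include breed"
Words (1..n): free | include | breed
Reversed (n..1): breed | include | free
Result = "breed include free"


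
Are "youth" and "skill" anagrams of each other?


Word 1: "youth" → sorted: hotuy
Word 2: "skill" → sorted: iklls
Same letters? hotuy != iklls
Anagram = No


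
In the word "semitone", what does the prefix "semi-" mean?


Prefix: semi-
Example: semitone = semi- + tone
Meaning = half


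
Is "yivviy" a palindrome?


Word: "yivviy"
Reversed: "yivviy"
Forward == Backward? yivviy == yivviy
Palindrome = Yes


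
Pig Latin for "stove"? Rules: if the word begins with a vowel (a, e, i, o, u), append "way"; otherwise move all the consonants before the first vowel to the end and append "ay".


Word: "stove"
Starts with consonant(s) → move to end, add 'ay'
Consonant cluster: "st"
Pig Latin = "ovestay"


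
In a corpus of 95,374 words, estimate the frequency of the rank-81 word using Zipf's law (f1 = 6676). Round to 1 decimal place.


Zipf's law: f(r) = f(1) / r
f(1) = 6676
f(81) = 6676 / 81
= 82.4 occurrences


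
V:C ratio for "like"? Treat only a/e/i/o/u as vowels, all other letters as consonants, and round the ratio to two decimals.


Word: "like"
Vowels (a,e,i,o,u): 2
Consonants: 2
Ratio = 2/2
= 1.00


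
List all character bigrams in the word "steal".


Word: "steal" (length 5)
Number of bigrams = 5 - 2 + 1 = 4
  Position 0: "st"
  Position 1: "te"
  Position 2: "ea"
  Position 3: "al"
Bigrams = "st", "te", "ea", "al"


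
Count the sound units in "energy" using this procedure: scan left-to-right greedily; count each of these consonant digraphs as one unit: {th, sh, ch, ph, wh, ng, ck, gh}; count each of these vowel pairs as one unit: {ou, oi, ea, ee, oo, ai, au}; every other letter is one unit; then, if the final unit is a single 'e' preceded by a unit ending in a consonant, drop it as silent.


Word: "energy" (6 letters)
Left-to-right scan:
  1. 'e' (letter)
  2. 'n' (letter)
  3. 'e' (letter)
  4. 'r' (letter)
  5. 'g' (letter)
  6. 'y' (letter)
Units from scan: 6
Sound units = 6 units


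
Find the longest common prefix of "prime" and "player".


Word 1: "prime"
Word 2: "player"
Comparing from start:
  Pos 0: 'p' == 'p'
  Pos 1: 'r' != 'l' (stop)
LCP = "p" (length 1)


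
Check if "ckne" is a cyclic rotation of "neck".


Word: "neck", Candidate: "ckne"
Method: check if candidate is substring of word+word
"neckneck" contains "ckne"? Yes
Is rotation = Yes


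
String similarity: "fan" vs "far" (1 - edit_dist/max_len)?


Word 1: "fan" (length 3)
Word 2: "far" (length 3)
One optimal edit sequence:
  1. keep 'f'
  2. keep 'a'
  3. substitute 'n' -> 'r'  (+1)
Edit distance = 1
Max length = max(3, 3) = 3
Similarity = 1 - 1/3
= 0.6667


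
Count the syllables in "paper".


Word: "paper"
Syllable breakdown: pa · per
Counting: 2 parts
= 2 syllables


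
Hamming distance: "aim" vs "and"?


Comparing character by character (same length = 3):
  Pos 0: 'a' vs 'a' =
  Pos 1: 'i' vs 'n' !=
  Pos 2: 'm' vs 'd' !=
Hamming distance = 2


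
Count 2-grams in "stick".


Word: "stick" (length 5)
Number of 2-grams = length - 2 + 1 = 5 - 2 + 1
= 4


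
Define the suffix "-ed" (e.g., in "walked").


Suffix: -ed
Example: walked = walk + -ed
Meaning = past tense


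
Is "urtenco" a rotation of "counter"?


Word: "counter", Candidate: "urtenco"
Method: check if candidate is substring of word+word
"countercounter" contains "urtenco"? No
Is rotation = No


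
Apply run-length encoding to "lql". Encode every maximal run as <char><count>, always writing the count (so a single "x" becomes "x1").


String: "lql"
Scanning for consecutive runs:
  'l' x 1
  'q' x 1
  'l' x 1
RLE = "l1q1l1"


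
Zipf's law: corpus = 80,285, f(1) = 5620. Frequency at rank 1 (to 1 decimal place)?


Zipf's law: f(r) = f(1) / r
f(1) = 5620
f(1) = 5620 / 1
= 5620.0 occurrences


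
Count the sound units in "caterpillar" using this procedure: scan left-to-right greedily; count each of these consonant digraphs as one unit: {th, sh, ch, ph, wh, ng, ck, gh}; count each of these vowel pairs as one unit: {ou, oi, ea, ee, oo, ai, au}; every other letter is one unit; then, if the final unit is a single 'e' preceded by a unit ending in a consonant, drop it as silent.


Word: "caterpillar" (11 letters)
Left-to-right scan:
  1. 'c' (letter)
  2. 'a' (letter)
  3. 't' (letter)
  4. 'e' (letter)
  5. 'r' (letter)
  6. 'p' (letter)
  7. 'i' (letter)
  8. 'l' (letter)
  9. 'l' (letter)
  10. 'a' (letter)
  11. 'r' (letter)
Units from scan: 11
Sound units = 11 units


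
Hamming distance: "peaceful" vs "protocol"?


Comparing character by character (same length = 8):
  Pos 0: 'p' vs 'p' =
  Pos 1: 'e' vs 'r' !=
  Pos 2: 'a' vs 'o' !=
  Pos 3: 'c' vs 't' !=
  Pos 4: 'e' vs 'o' !=
  Pos 5: 'f' vs 'c' !=
  Pos 6: 'u' vs 'o' !=
  Pos 7: 'l' vs 'l' =
Hamming distance = 6


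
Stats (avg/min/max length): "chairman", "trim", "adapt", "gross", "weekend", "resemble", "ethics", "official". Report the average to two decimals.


Lengths: "chairman"=8, "trim"=4, "adapt"=5, "gross"=5, "weekend"=7, "resemble"=8, "ethics"=6, "official"=8
Sum = 51, Count = 8
Average = 51/8 = 6.38
= avg=6.38, min=4, max=8


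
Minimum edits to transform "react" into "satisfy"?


Word 1: "react" (length 5)
Word 2: "satisfy" (length 7)
One optimal edit sequence (insert/delete/substitute each cost 1):
  1. insert 's'  (+1)
  2. insert 'a'  (+1)
  3. substitute 'r' -> 't'  (+1)
  4. substitute 'e' -> 'i'  (+1)
  5. substitute 'a' -> 's'  (+1)
  6. substitute 'c' -> 'f'  (+1)
  7. substitute 't' -> 'y'  (+1)
Total edit operations: 7
Edit distance = 7


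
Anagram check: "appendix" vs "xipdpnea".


Word 1: "appendix" → sorted: adeinppx
Word 2: "xipdpnea" → sorted: adeinppx
Same letters? adeinppx == adeinppx
Anagram = Yes


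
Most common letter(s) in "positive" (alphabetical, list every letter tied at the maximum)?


Word: "positive"
Letter counts:
  'e': 1
  'i': 2
  'o': 1
  'p': 1
  's': 1
  't': 1
  'v': 1
Maximum count = 2
Most frequent = 'i' (2 times each)


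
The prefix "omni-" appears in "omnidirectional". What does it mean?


Prefix: omni-
Example: omnidirectional (omni- + directional)
Meaning = all


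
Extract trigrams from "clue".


Word: "clue" (length 4)
Number of trigrams = 4 - 3 + 1 = 2
  Position 0: "clu"
  Position 1: "lue"
Trigrams = "clu", "lue"


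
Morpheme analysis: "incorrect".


Word: "incorrect"
Morphemes: in- / correct
Each morpheme carries meaning
= 2 morphemes


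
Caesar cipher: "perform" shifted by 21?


Word: "perform"
Shift: 21
Each letter → (letter + shift) mod 26:
  'p' (15) + 21 = 10 → 'k'
  'e' (4) + 21 = 25 → 'z'
  'r' (17) + 21 = 12 → 'm'
  'f' (5) + 21 = 0 → 'a'
  'o' (14) + 21 = 9 → 'j'
  'r' (17) + 21 = 12 → 'm'
  'm' (12) + 21 = 7 → 'h'
Result = "kzmajmh"


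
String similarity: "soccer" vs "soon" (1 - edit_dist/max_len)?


Word 1: "soccer" (length 6)
Word 2: "soon" (length 4)
One optimal edit sequence:
  1. keep 's'
  2. keep 'o'
  3. delete 'c'  (+1)
  4. delete 'c'  (+1)
  5. substitute 'e' -> 'o'  (+1)
  6. substitute 'r' -> 'n'  (+1)
Edit distance = 4
Max length = max(6, 4) = 6
Similarity = 1 - 4/6
= 0.3333


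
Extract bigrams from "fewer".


Word: "fewer" (length 5)
Number of bigrams = 5 - 2 + 1 = 4
  Position 0: "fe"
  Position 1: "ew"
  Position 2: "we"
  Position 3: "er"
Bigrams = "fe", "ew", "we", "er"
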